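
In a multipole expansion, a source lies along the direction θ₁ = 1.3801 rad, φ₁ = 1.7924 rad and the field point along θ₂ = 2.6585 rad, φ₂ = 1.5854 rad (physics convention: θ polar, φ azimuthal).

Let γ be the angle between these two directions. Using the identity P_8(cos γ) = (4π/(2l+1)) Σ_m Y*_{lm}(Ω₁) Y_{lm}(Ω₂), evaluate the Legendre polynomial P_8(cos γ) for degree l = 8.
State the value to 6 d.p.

-0.206348

Addition theorem: P_8(cos γ) = (4π/17) Σ_m Y*_{lm}(Ω₁) Y_{lm}(Ω₂), m = −8…8:
  m=-8: (-0.089346+0.436200i) × (+0.001110-0.000130i) = -0.000042+0.000496i  (running Σ = -0.000042+0.000496i)
  m=-7: (+0.343746-0.006728i) × (-0.000870-0.008476i) = -0.000356-0.002908i  (running Σ = -0.000398-0.002412i)
  m=-6: (+0.037146+0.151023i) × (-0.040548+0.003562i) = -0.002044-0.005991i  (running Σ = -0.002442-0.008404i)
  m=-5: (+0.309754-0.154541i) × (+0.009957+0.136120i) = +0.024120+0.040625i  (running Σ = +0.021678+0.032222i)
  m=-4: (+0.029778+0.036496i) × (+0.323689-0.018930i) = +0.010330+0.011250i  (running Σ = +0.032008+0.043471i)
  m=-3: (+0.204601-0.261023i) × (-0.022396-0.510857i) = -0.137927-0.098676i  (running Σ = -0.105920-0.055205i)
  m=-2: (-0.002144-0.001018i) × (-0.410636+0.011997i) = +0.000893+0.000392i  (running Σ = -0.105027-0.054813i)
  m=-1: (+0.070734-0.313950i) × (-0.001783-0.122083i) = -0.038454-0.008076i  (running Σ = -0.143481-0.062888i)
  m=0: (-0.016983-0.000000i) × (-0.459928+0.000000i) = +0.007811+0.000000i  (running Σ = -0.135670-0.062888i)
  m=1: (-0.070734-0.313950i) × (+0.001783-0.122083i) = -0.038454+0.008076i  (running Σ = -0.174124-0.054813i)
  m=2: (-0.002144+0.001018i) × (-0.410636-0.011997i) = +0.000893-0.000392i  (running Σ = -0.173232-0.055205i)
  m=3: (-0.204601-0.261023i) × (+0.022396-0.510857i) = -0.137927+0.098676i  (running Σ = -0.311159+0.043471i)
  m=4: (+0.029778-0.036496i) × (+0.323689+0.018930i) = +0.010330-0.011250i  (running Σ = -0.300829+0.032222i)
  m=5: (-0.309754-0.154541i) × (-0.009957+0.136120i) = +0.024120-0.040625i  (running Σ = -0.276709-0.008404i)
  m=6: (+0.037146-0.151023i) × (-0.040548-0.003562i) = -0.002044+0.005991i  (running Σ = -0.278753-0.002412i)
  m=7: (-0.343746-0.006728i) × (+0.000870-0.008476i) = -0.000356+0.002908i  (running Σ = -0.279109+0.000496i)
  m=8: (-0.089346-0.436200i) × (+0.001110+0.000130i) = -0.000042-0.000496i  (running Σ = -0.279151+0.000000i)
Accumulated sum -0.279151+0.000000i; after 4π/(2l+1) scaling, -0.206348+0.000000i ⇒ P_8 = -0.206348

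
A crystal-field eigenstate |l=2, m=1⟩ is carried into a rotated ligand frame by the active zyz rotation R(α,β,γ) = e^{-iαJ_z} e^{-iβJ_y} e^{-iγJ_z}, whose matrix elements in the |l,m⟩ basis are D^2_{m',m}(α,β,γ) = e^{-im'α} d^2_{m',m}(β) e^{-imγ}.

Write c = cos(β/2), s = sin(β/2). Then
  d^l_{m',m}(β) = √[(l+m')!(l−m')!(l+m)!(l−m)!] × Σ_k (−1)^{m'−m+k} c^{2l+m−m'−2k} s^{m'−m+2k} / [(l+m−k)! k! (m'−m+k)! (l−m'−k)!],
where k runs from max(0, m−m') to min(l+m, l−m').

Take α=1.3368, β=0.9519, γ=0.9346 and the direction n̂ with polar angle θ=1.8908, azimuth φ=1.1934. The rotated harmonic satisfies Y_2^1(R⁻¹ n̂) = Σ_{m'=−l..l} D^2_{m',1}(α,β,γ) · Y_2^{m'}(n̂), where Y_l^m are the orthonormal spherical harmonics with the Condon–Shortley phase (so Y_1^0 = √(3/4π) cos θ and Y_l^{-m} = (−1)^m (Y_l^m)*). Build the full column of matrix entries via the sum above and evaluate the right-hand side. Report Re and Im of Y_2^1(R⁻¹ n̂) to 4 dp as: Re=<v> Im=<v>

Re=-0.1652 Im=0.3264

Need the full column D^2_{m',1} for m'=−2..2 at α=1.3368, β=0.9519, γ=0.9346.
cos(β/2)=0.888858, sin(β/2)=0.458183
d^2_{-2,1}: single k=3 term ⇒ +0.170993;  D = -0.028626+0.168580i
d^2_{-1,1}: k∈[2..3] ⇒ +0.497581 -0.044071 = +0.453510;  D = +0.417321+0.177524i
d^2_{0,1}: k∈[1..2] ⇒ +0.788155 -0.209423 = +0.578732;  D = +0.343848-0.465509i
d^2_{1,1}: k∈[0..1] ⇒ +0.624208 -0.497581 = +0.126627;  D = -0.081634-0.096800i
d^2_{2,1}: single k=0 term ⇒ -0.643526;  D = +0.574733-0.289496i
Y_2^{m'}(θ=1.8908,φ=1.1934) and Σ D·Y over m':
  (-0.0286+0.1686i)·(-0.2535-0.2385i)  (+0.4173+0.1775i)·(-0.0850+0.2144i)  (+0.3438-0.4655i)·(-0.2218+0.0000i)  (-0.0816-0.0968i)·(+0.0850+0.2144i)  (+0.5747-0.2895i)·(-0.2535+0.2385i)
Y_2^1(R⁻¹ n̂) = -0.165196+0.326435i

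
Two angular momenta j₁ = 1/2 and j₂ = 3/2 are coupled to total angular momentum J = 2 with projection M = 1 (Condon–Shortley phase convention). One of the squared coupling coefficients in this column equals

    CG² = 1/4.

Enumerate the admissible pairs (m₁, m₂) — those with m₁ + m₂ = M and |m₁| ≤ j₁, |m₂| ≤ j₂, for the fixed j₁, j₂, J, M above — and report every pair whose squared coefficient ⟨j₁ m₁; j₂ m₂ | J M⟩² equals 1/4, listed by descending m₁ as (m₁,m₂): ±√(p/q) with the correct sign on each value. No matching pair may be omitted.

Admissible pairs with m₁+m₂ = M = 1: (-1/2,3/2), (1/2,1/2)
  (m₁,m₂)=(1/2,1/2): CG² = 3/4, CG = +√(3/4)
  (m₁,m₂)=(-1/2,3/2): CG² = 1/4, CG = +√(1/4)   ← matches the target
Pairs with CG² = 1/4: (-1/2,3/2): +√(1/4)

(-1/2,3/2): +√(1/4)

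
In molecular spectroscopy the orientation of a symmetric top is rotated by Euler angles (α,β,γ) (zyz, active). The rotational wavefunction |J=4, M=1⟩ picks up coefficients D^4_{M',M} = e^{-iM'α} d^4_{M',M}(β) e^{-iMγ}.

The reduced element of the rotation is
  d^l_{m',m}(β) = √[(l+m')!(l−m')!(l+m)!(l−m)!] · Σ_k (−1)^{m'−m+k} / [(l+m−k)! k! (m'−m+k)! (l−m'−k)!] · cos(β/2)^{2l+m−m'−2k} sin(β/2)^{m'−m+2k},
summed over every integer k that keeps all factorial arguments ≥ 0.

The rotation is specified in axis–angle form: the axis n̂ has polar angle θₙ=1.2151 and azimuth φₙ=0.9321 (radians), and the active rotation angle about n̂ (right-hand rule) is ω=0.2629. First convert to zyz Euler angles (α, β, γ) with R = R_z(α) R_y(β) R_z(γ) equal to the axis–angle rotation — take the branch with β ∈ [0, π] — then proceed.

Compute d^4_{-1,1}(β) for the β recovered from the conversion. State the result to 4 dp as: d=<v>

d=0.1376

Axis–angle → zyz. n̂ = (sinθₙcosφₙ, sinθₙsinφₙ, cosθₙ) = (+0.558833, +0.752617, +0.348243), ω = 0.2629.
R = I cosω + sinω [n̂]ₓ + (1−cosω) n̂n̂ᵀ gives
  R = [+0.976371, -0.076051, +0.202278; +0.104953, +0.985103, -0.136225; -0.188905, +0.154236, +0.969807]
β = atan2(√(R₁₃²+R₂₃²), R₃₃) = 0.246357; α = atan2(R₂₃, R₁₃) mod 2π = 5.690499; γ = atan2(R₃₂, −R₃₁) mod 2π = 0.684706
d^4_{-1,1}(β=0.2464) via the finite sum:
c=cos(0.246357/2)=0.992423, s=sin(0.246357/2)=0.122867; N=√[6·120·120·6]=720.000000
k: max(0,(1)−(-1))=2 … min(4+(1),4−(-1))=5
  k=2: (−1)^0·720.0000/(72)·0.9924^6·0.1229^2 = +0.144229
  k=3: (−1)^1·720.0000/(24)·0.9924^4·0.1229^4 = -0.006632
  k=4: (−1)^2·720.0000/(48)·0.9924^2·0.1229^6 = +0.000051
  k=5: (−1)^3·720.0000/(720)·0.9924^0·0.1229^8 = -0.000000
d^4_{-1,1}(0.2464) = +0.144229 -0.006632 +0.000051 -0.000000 = +0.137648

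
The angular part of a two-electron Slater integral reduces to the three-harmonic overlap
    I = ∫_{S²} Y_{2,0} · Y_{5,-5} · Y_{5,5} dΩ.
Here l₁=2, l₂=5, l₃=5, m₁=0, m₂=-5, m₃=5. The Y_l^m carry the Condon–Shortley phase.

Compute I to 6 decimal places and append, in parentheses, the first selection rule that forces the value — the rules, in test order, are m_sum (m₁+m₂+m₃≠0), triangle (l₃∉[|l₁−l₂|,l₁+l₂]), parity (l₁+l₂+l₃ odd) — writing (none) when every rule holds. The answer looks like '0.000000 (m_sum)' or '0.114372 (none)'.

Rules hold: Σm=0, L=12 even, 3≤5≤7.
N = 5·11·11 = 605
Δ = 2!·2!·8!/13! = 1/38610
Racah Σ t=0..2: t=0:+1/2880 t=1:−1/576 t=2:+1/2880 = -1/960
⇒ 3j(2 5 5; 0 0 0)² = 10/429, sgn +1
Racah Σ t=0..0: t=0:+1/161280 = 1/161280
⇒ 3j(2 5 5; 0 -5 5)² = 15/286, sgn +1
4πI² = N·(3j₀)²·(3jₘ)² = 125/169
I = +1·√(0.739645/4π) = 0.24260890
No selection rule forces the value: the integral is nonzero (none).

0.242609 (none)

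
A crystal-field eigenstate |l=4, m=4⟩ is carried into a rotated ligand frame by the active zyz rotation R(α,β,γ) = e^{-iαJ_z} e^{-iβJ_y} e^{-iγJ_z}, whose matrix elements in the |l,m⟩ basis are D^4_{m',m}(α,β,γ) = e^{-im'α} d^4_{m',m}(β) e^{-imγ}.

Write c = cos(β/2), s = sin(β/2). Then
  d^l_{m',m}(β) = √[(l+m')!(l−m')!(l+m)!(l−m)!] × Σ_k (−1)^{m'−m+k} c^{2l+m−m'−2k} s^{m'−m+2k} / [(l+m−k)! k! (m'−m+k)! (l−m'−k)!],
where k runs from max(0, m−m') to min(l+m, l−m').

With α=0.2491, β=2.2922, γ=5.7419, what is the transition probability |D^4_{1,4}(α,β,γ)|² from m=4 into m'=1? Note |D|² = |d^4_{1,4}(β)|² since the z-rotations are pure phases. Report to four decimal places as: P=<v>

P=0.0045

Split into d^4_{1,4}(β=2.2922) × two z-phases.
Half-angle: c=0.412044, s=0.911164. N=√(120·6·40320·1)=5387.986637
k: max(0,(4)−(1))=3 … min(4+(4),4−(1))=3
  k=3: (−1)^0·5387.9866/(720)·0.4120^5·0.9112^3 = +0.067236
d^4_{1,4}(2.2922) = +0.067236
|D^4_{1,4}|² = |d^4_{1,4}(β)|² = (+0.067236)² = 0.004521 (the z-rotation phases have unit modulus)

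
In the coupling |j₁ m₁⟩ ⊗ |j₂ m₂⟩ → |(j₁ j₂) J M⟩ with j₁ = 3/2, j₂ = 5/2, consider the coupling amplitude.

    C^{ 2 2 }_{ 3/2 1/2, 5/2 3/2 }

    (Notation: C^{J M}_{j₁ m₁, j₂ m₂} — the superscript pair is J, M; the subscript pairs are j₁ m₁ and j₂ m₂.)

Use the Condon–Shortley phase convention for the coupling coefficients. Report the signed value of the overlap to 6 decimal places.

√[5·2!1!3!/7! · 2!1!4!1!4!0!] = √(96/7)
  +(−1)^1/∏(1,1,0,3,1,0)! = -1/6  (running -1/6)
⟨..|..⟩ = √(96/7)·(-1/6) = -0.617213

−√(8/21) ≈ -0.617213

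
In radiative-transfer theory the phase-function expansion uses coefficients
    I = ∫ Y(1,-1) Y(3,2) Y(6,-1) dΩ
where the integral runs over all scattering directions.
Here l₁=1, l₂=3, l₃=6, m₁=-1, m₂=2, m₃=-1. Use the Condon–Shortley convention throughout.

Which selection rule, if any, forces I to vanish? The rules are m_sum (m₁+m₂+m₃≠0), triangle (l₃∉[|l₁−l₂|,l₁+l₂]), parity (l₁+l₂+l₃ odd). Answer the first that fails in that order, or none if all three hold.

triangle

m₁+m₂+m₃ = -1 + 2 − 1 = 0  ✓
triangle: need |l₁−l₂| ≤ l₃ ≤ l₁+l₂ = [2,4]; l₃=6 is outside  ✗
parity: l₁+l₂+l₃ = 10 is even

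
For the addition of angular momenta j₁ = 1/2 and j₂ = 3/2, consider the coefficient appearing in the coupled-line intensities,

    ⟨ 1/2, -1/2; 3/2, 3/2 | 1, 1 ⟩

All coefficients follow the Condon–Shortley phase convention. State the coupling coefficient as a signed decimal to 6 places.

j₁+j₂−J=1  J+j₁−j₂=0  J−j₁+j₂=2  j₁+j₂+J+1=4
(j₁±m₁, j₂±m₂, J±M) = (0,1,3,0,2,0)
P² = 3
sum k=1..1:
  [1] −1/2 = -1/2
S = -1/2
C² = P²·S² = 3/4 ; C = -0.866025

-0.866025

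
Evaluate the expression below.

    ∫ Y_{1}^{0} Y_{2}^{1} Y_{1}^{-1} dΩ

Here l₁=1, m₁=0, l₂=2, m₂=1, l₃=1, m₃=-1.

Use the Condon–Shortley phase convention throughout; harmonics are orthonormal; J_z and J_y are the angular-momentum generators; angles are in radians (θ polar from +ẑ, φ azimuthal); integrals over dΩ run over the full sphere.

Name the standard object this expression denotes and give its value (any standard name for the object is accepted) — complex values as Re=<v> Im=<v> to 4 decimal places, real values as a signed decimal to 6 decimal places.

This is a Gaunt coefficient — the integral of a triple product of spherical harmonics over the sphere.
Rules hold: Σm=0, L=4 even, 1≤1≤3.
N = 3·5·3 = 45
Δ = 2!·0!·2!/5! = 1/30
Racah Σ t=1..1: t=1:−1/1 = -1/1
⇒ 3j(1 2 1; 0 0 0)² = 2/15, sgn +1
Racah Σ t=1..1: t=1:−1/2 = -1/2
⇒ 3j(1 2 1; 0 1 -1)² = 1/10, sgn -1
4πI² = N·(3j₀)²·(3jₘ)² = 3/5
I = -1·√(0.6/4π) = -0.21850969

Gaunt coefficient, -0.218510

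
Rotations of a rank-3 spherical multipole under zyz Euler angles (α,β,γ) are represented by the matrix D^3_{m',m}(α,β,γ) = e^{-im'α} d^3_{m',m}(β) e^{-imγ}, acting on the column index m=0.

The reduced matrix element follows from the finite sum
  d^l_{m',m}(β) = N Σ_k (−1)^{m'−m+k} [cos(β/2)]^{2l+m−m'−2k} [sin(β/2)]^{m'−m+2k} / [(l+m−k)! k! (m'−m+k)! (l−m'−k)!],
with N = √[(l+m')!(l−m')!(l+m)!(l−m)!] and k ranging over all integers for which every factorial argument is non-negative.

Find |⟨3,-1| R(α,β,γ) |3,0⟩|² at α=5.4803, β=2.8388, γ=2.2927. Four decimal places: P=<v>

P=0.2107

First d^3_{-1,0}(β=2.8388), then the phase factors e^{-i(-1)α} and e^{-i(0)γ}:
Half-angle: c=0.150819, s=0.988561. N=√(2·24·6·6)=41.569219
k∈{1,2,3} keeps every argument non-negative
  k=1: (−1)^0·41.5692/(12)·0.1508^5·0.9886^1 = +0.000267
  k=2: (−1)^1·41.5692/(4)·0.1508^3·0.9886^3 = -0.034442
  k=3: (−1)^2·41.5692/(12)·0.1508^1·0.9886^5 = +0.493246
d^3_{-1,0}(2.8388) = +0.000267 -0.034442 +0.493246 = +0.459072
|D^3_{-1,0}|² = |d^3_{-1,0}(β)|² = (+0.459072)² = 0.210747 (the z-rotation phases have unit modulus)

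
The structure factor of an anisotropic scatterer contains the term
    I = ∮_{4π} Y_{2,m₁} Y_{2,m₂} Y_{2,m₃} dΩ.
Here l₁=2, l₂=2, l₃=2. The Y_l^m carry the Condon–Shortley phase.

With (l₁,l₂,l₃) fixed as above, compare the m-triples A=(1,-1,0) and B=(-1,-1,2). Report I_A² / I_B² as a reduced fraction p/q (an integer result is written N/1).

Same 2,2,2: normalisation and zero-m 3j drop out of the ratio.
A: Δ: 2! 2! 2! / 7! → 1/630; sum: t=0:+1/2 t=1:−1/4 = 1/4; 3j²(2 2 2; 1 -1 0) = Δ·Π!·Σ² = 1/70  (sign +1)
B: Δ: 2! 2! 2! / 7! → 1/630; sum: t=1:−1/4 = -1/4; 3j²(2 2 2; -1 -1 2) = Δ·Π!·Σ² = 3/35  (sign -1)
I_A²/I_B² = (1/70)/(3/35) = 1/6

1/6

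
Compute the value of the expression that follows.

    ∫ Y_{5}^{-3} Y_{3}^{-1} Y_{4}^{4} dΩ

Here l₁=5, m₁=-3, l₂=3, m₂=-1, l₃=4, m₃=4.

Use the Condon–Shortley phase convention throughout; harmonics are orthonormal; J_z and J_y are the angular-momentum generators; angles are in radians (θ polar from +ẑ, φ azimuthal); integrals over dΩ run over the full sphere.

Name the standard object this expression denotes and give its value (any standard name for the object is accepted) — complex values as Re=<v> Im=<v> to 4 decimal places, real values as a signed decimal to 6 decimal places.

Gaunt coefficient, +0.169606

This is a Gaunt coefficient — the integral of a triple product of spherical harmonics over the sphere.
Checks pass: Σm=0; 12 even; l₃=4∈[2,8].
(2·5+1)(2·3+1)(2·4+1) = 693
Δ: 4! 6! 2! / 13! → 1/180180
sum: t=1:−1/576 t=2:+1/144 t=3:−1/576 = 1/288
3j²(5 3 4; 0 0 0) = Δ·Π!·Σ² = 20/1001  (sign +1)
sum: t=2:+1/5760 = 1/5760
3j²(5 3 4; -3 -1 4) = Δ·Π!·Σ² = 56/2145  (sign +1)
combine: 4πI² = 693·20/1001·56/2145 = 672/1859
take √, sign +1: I = 0.16960553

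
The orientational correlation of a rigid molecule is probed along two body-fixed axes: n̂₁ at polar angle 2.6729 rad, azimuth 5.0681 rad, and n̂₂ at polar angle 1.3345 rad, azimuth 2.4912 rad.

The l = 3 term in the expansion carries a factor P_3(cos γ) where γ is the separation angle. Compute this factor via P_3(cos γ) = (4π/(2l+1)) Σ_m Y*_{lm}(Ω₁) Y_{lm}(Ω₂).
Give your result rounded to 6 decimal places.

Summing Y*_{l m}(θ₁,φ₁)·Y_{l m}(θ₂,φ₂) over m ∈ [−3, 3]; prefactor 4π/(2·3+1) = 1.795196:
  [-3]  conj(Y_{3,-3})(Ω₁) = (-0.033682, 0.018561) ; Y_{3,-3}(Ω₂) = (0.142347, -0.355995) ; Δ = (0.001813, 0.014633)
  [-2]  conj(Y_{3,-2})(Ω₁) = (0.140920, 0.121473) ; Y_{3,-2}(Ω₂) = (0.060321, 0.217945) ; Δ = (-0.017974, 0.038040)
  [-1]  conj(Y_{3,-1})(Ω₁) = (0.151493, -0.407772) ; Y_{3,-1}(Ω₂) = (0.181534, 0.138115) ; Δ = (0.083821, -0.053101)
  [+0]  conj(Y_{3,0})(Ω₁) = (-0.326189, -0.000000) ; Y_{3,0}(Ω₂) = (-0.238147, 0.000000) ; Δ = (0.077681, 0.000000)
  [+1]  conj(Y_{3,1})(Ω₁) = (-0.151493, -0.407772) ; Y_{3,1}(Ω₂) = (-0.181534, 0.138115) ; Δ = (0.083821, 0.053101)
  [+2]  conj(Y_{3,2})(Ω₁) = (0.140920, -0.121473) ; Y_{3,2}(Ω₂) = (0.060321, -0.217945) ; Δ = (-0.017974, -0.038040)
  [+3]  conj(Y_{3,3})(Ω₁) = (0.033682, 0.018561) ; Y_{3,3}(Ω₂) = (-0.142347, -0.355995) ; Δ = (0.001813, -0.014633)
Σ over m = (0.213000, 0.000000); ×(4π/7) → (0.382377, 0.000000). Real part: 0.382377

0.382377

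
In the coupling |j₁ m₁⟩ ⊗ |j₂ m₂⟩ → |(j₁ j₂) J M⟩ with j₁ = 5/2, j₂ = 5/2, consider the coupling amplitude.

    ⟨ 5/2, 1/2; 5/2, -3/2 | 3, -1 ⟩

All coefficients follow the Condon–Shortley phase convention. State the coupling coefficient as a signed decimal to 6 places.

j₁+j₂−J=2  J+j₁−j₂=3  J−j₁+j₂=3  j₁+j₂+J+1=9
(j₁±m₁, j₂±m₂, J±M) = (3,2,1,4,2,4)
P² = 96/5
sum k=0..1:
  [0] +1/8 = 1/8
  [1] −1/12 = -1/12
S = 1/24
C² = P²·S² = 1/30 ; C = +0.182574

+0.182574  (= +√(1/30))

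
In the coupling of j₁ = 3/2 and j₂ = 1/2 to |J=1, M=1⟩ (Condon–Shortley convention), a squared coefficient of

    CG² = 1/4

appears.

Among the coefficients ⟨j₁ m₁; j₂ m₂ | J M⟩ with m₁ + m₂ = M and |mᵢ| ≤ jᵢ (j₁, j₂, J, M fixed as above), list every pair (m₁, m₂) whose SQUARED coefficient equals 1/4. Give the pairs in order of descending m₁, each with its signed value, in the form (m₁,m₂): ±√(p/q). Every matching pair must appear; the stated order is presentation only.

(1/2,1/2): −√(1/4)

Admissible pairs with m₁+m₂ = M = 1: (1/2,1/2), (3/2,-1/2)
  (m₁,m₂)=(3/2,-1/2): CG² = 3/4, CG = +√(3/4)
  (m₁,m₂)=(1/2,1/2): CG² = 1/4, CG = −√(1/4)   ← matches the target
Pairs with CG² = 1/4: (1/2,1/2): −√(1/4)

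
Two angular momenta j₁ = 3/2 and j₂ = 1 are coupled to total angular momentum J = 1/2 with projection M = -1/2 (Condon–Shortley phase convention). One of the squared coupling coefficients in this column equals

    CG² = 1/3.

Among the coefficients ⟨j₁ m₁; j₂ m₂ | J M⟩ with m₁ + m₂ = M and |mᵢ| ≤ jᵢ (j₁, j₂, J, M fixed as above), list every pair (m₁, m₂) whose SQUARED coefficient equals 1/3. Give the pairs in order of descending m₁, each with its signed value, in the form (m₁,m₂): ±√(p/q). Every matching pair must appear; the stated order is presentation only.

(-1/2,0): −√(1/3)

Admissible pairs with m₁+m₂ = M = -1/2: (-3/2,1), (-1/2,0), (1/2,-1)
  (m₁,m₂)=(1/2,-1): CG² = 1/6, CG = +√(1/6)
  (m₁,m₂)=(-1/2,0): CG² = 1/3, CG = −√(1/3)   ← matches the target
  (m₁,m₂)=(-3/2,1): CG² = 1/2, CG = +√(1/2)
Pairs with CG² = 1/3: (-1/2,0): −√(1/3)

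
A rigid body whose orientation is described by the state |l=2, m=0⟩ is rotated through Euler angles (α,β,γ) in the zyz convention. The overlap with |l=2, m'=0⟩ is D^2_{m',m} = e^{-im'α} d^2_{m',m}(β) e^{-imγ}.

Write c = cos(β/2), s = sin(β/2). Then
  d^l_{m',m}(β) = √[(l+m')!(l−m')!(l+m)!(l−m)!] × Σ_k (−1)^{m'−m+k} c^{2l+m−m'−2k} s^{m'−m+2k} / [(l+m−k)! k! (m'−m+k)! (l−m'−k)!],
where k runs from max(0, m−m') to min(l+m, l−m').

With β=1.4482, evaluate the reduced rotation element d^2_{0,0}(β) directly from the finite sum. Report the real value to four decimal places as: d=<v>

d=-0.4776

d^2_{0,0}(β=1.4482) via the finite sum:
c=cos(1.448200/2)=0.749096, s=sin(1.448200/2)=0.662462; N=√[2·2·2·2]=4.000000
Admissible k: 0..2 (factorial args all ≥0)
  k=0: (−1)^0·4.0000/(4)·0.7491^4·0.6625^0 = +0.314883
  k=1: (−1)^1·4.0000/(1)·0.7491^2·0.6625^2 = -0.985045
  k=2: (−1)^2·4.0000/(4)·0.7491^0·0.6625^4 = +0.192594
d^2_{0,0}(1.4482) = +0.314883 -0.985045 +0.192594 = -0.477568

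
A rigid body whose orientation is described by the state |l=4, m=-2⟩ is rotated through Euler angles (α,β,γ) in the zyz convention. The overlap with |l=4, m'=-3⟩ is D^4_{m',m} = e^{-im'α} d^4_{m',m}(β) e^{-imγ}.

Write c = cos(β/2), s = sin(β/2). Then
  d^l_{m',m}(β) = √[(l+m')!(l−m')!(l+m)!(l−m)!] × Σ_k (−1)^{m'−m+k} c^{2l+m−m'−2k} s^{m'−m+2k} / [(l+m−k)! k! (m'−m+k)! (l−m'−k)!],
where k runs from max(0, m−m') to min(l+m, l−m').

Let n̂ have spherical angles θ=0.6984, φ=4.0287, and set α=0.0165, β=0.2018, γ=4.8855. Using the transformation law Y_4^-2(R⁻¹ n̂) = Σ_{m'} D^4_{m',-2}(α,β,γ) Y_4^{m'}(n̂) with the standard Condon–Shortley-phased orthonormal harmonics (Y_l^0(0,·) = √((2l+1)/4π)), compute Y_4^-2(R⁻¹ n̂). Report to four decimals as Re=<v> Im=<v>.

Need the full column D^4_{m',-2} for m'=−4..4 at α=0.0165, β=0.2018, γ=4.8855.
cos(β/2)=0.994914, sin(β/2)=0.100729
d^4_{-4,-2}: single k=2 term ⇒ +0.052071;  D = -0.047710-0.020862i
d^4_{-3,-2}: k∈[1..2] ⇒ +0.363678 -0.011183 = +0.352494;  D = -0.325253-0.135878i
d^4_{-2,-2}: k∈[0..2] ⇒ +0.960028 -0.118087 +0.001513 = +0.843454;  D = -0.783529-0.312245i
d^4_{-1,-2}: k∈[0..2] ⇒ -0.412372 +0.021135 -0.000144 = -0.391381;  D = +0.365916+0.138870i
d^4_{0,-2}: k∈[0..2] ⇒ +0.093356 -0.002552 +0.000010 = +0.090814;  D = -0.085425-0.030817i
d^4_{1,-2}: k∈[0..2] ⇒ -0.014090 +0.000217 -0.000000 = -0.013874;  D = +0.013126+0.004492i
d^4_{2,-2}: k∈[0..2] ⇒ +0.001513 -0.000012 +0.000000 = +0.001501;  D = -0.001428-0.000462i
d^4_{3,-2}: k∈[0..1] ⇒ -0.000115 +0.000000 = -0.000114;  D = +0.000109+0.000033i
d^4_{4,-2}: single k=0 term ⇒ +0.000005;  D = -0.000005-0.000002i
Y_4^{m'}(θ=0.6984,φ=4.0287) and Σ D·Y over m':
  (-0.0477-0.0209i)·(-0.0695+0.0299i)  (-0.3253-0.1359i)·(+0.2260+0.1177i)  (-0.7835-0.3122i)·(-0.0868-0.4207i)  (+0.3659+0.1389i)·(-0.1627+0.1997i)  (-0.0854-0.0308i)·(-0.2703+0.0000i)  (+0.0131+0.0045i)·(+0.1627+0.1997i)  (-0.0014-0.0005i)·(-0.0868+0.4207i)  (+0.0001+0.0000i)·(-0.2260+0.1177i)  (-0.0000-0.0000i)·(-0.0695-0.0299i)
Y_4^-2(R⁻¹ n̂) = -0.179614+0.349366i

Re=-0.1796 Im=0.3494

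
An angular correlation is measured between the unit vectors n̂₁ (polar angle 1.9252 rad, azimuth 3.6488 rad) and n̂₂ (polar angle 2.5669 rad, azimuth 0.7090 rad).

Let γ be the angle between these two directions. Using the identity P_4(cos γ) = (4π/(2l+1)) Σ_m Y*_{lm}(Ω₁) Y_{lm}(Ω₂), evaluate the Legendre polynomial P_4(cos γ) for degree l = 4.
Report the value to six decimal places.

0.220714

Term-by-term m-sum for l=4 (normalisation 4π/9 = 1.396263):
  term(m=-4) = +0.009147-0.009555i   from Y*(Ω₁)=-0.151387+0.307073i, Y(Ω₂)=-0.036846-0.011624i
  term(m=-3) = -0.049717+0.034407i   from Y*(Ω₁)=+0.017613+0.357881i, Y(Ω₂)=+0.089090+0.143306i
  term(m=-2) = -0.016509+0.007050i   from Y*(Ω₁)=-0.024394-0.039224i, Y(Ω₂)=+0.059149-0.384092i
  term(m=-1) = +0.135666-0.027754i   from Y*(Ω₁)=-0.290306-0.161322i, Y(Ω₂)=-0.316470+0.271465i
  term(m=+0) = +0.000899+0.000000i   from Y*(Ω₁)=-0.011139-0.000000i, Y(Ω₂)=-0.080749+0.000000i
  term(m=+1) = +0.135666+0.027754i   from Y*(Ω₁)=+0.290306-0.161322i, Y(Ω₂)=+0.316470+0.271465i
  term(m=+2) = -0.016509-0.007050i   from Y*(Ω₁)=-0.024394+0.039224i, Y(Ω₂)=+0.059149+0.384092i
  term(m=+3) = -0.049717-0.034407i   from Y*(Ω₁)=-0.017613+0.357881i, Y(Ω₂)=-0.089090+0.143306i
  term(m=+4) = +0.009147+0.009555i   from Y*(Ω₁)=-0.151387-0.307073i, Y(Ω₂)=-0.036846+0.011624i
Accumulated sum +0.158075+0.000000i; after 4π/(2l+1) scaling, +0.220714+0.000000i ⇒ P_4 = 0.220714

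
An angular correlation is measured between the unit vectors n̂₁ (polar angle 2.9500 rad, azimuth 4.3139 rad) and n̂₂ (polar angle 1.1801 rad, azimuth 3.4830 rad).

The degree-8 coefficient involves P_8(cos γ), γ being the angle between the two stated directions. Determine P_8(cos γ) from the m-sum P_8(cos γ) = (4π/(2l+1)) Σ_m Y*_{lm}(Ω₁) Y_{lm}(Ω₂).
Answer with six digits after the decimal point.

Expand P_8 via completeness: Σ_{m} conj(Y_{8,m}) at Ω₁ times Y_{8,m} at Ω₂ —
  term(m=-8) = (0.000000, 0.000000)   from Y*(Ω₁)=(-0.000001, 0.000000), Y(Ω₂)=(-0.252539, -0.109862)
  term(m=-7) = (-0.000007, 0.000004)   from Y*(Ω₁)=(-0.000006, 0.000017), Y(Ω₂)=(0.331441, 0.309849)
  term(m=-6) = (0.000018, -0.000064)   from Y*(Ω₁)=(0.000177, 0.000165), Y(Ω₂)=(-0.127117, -0.245578)
  term(m=-5) = (-0.000209, -0.000335)   from Y*(Ω₁)=(0.002089, -0.000937), Y(Ω₂)=(-0.023439, -0.170973)
  term(m=-4) = (0.005514, 0.001015)   from Y*(Ω₁)=(-0.000374, -0.016148), Y(Ω₂)=(-0.070712, 0.339806)
  term(m=-3) = (0.000870, -0.000660)   from Y*(Ω₁)=(-0.078034, -0.030746), Y(Ω₂)=(-0.006764, 0.011117)
  term(m=-2) = (-0.009250, 0.101367)   from Y*(Ω₁)=(-0.212418, 0.217395), Y(Ω₂)=(0.259809, -0.211310)
  term(m=-1) = (-0.023998, -0.026287)   from Y*(Ω₁)=(0.259087, 0.615388), Y(Ω₂)=(-0.050231, 0.017848)
  term(m=+0) = (-0.166306, 0.000000)   from Y*(Ω₁)=(0.511658, -0.000000), Y(Ω₂)=(-0.325033, 0.000000)
  term(m=+1) = (-0.023998, 0.026287)   from Y*(Ω₁)=(-0.259087, 0.615388), Y(Ω₂)=(0.050231, 0.017848)
  term(m=+2) = (-0.009250, -0.101367)   from Y*(Ω₁)=(-0.212418, -0.217395), Y(Ω₂)=(0.259809, 0.211310)
  term(m=+3) = (0.000870, 0.000660)   from Y*(Ω₁)=(0.078034, -0.030746), Y(Ω₂)=(0.006764, 0.011117)
  term(m=+4) = (0.005514, -0.001015)   from Y*(Ω₁)=(-0.000374, 0.016148), Y(Ω₂)=(-0.070712, -0.339806)
  term(m=+5) = (-0.000209, 0.000335)   from Y*(Ω₁)=(-0.002089, -0.000937), Y(Ω₂)=(0.023439, -0.170973)
  term(m=+6) = (0.000018, 0.000064)   from Y*(Ω₁)=(0.000177, -0.000165), Y(Ω₂)=(-0.127117, 0.245578)
  term(m=+7) = (-0.000007, -0.000004)   from Y*(Ω₁)=(0.000006, 0.000017), Y(Ω₂)=(-0.331441, 0.309849)
  term(m=+8) = (0.000000, -0.000000)   from Y*(Ω₁)=(-0.000001, -0.000000), Y(Ω₂)=(-0.252539, 0.109862)
Total Σ_m = (-0.220432, -0.000000). Multiply by 0.739198: (-0.162943, -0.000000). P_8(cos γ) = -0.162943

-0.162943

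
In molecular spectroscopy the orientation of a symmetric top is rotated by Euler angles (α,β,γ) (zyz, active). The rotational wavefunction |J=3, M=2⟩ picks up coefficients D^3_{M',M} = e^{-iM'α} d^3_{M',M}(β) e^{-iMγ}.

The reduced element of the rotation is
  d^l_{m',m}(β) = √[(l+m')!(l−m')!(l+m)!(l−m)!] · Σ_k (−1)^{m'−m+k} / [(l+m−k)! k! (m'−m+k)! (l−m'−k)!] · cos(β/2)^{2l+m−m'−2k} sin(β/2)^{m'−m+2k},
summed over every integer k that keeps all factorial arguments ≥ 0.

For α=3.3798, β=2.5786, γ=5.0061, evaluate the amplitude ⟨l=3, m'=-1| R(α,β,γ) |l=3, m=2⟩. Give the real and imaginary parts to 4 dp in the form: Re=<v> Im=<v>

Re=-0.5624 Im=0.2048

First d^3_{-1,2}(β=2.5786), then the phase factors e^{-i(-1)α} and e^{-i(2)γ}:
c=cos(2.578600/2)=0.277793, s=sin(2.578600/2)=0.960641; N=√[2·24·120·1]=75.894664
The bounds max(0,m−m')=3 and min(l+m,l−m')=4 give 2 terms
  k=3: (−1)^0·75.8947/(12)·0.2778^3·0.9606^3 = +0.120193
  k=4: (−1)^1·75.8947/(24)·0.2778^1·0.9606^5 = -0.718666
d^3_{-1,2}(2.5786) = +0.120193 -0.718666 = -0.598473
D = (-0.971763-0.235961i)·(-0.598473)·(-0.832372+0.554217i) = -0.562350+0.204774i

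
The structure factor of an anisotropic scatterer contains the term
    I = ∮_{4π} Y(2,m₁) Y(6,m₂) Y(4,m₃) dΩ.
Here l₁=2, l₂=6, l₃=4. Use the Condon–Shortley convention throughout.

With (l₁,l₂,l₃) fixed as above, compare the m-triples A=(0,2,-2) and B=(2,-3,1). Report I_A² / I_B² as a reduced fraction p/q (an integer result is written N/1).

l's match ⇒ only the (l;m) 3-j factors differ between A and B.
A: triangle coeff Δ(2,6,4) = 1/6435; Σ_t [2,2]: t=2:+1/5760 = 1/5760; (3j)²=56/2145 [(2 6 4; 0 2 -2)], sign=+1
B: triangle coeff Δ(2,6,4) = 1/6435; Σ_t [0,0]: t=0:+1/17280 = 1/17280; (3j)²=14/715 [(2 6 4; 2 -3 1)], sign=-1
I_A²/I_B² = (56/2145)/(14/715) = 4/3

4/3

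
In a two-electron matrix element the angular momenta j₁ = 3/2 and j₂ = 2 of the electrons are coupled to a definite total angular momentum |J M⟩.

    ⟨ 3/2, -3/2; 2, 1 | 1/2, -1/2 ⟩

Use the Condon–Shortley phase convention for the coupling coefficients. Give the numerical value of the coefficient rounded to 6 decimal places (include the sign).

j₁+j₂−J=3  J+j₁−j₂=0  J−j₁+j₂=1  j₁+j₂+J+1=5
(j₁±m₁, j₂±m₂, J±M) = (0,3,3,1,0,1)
P² = 18/5
sum k=3..3:
  [3] −1/6 = -1/6
S = -1/6
C² = P²·S² = 1/10 ; C = -0.316228

-0.316228  (= −√(1/10))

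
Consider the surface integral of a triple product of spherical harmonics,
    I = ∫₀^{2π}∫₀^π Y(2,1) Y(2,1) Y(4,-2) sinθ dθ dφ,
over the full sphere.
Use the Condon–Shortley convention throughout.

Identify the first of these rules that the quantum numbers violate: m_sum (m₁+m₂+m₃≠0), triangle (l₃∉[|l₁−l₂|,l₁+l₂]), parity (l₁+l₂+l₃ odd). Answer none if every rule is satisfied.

none

azimuthal sum: 1 + 1 − 2 = 0  ✓
0 ≤ 4 ≤ 4 (triangle on l)  ✓
L = 2 + 2 + 4 = 8 (even)  ✓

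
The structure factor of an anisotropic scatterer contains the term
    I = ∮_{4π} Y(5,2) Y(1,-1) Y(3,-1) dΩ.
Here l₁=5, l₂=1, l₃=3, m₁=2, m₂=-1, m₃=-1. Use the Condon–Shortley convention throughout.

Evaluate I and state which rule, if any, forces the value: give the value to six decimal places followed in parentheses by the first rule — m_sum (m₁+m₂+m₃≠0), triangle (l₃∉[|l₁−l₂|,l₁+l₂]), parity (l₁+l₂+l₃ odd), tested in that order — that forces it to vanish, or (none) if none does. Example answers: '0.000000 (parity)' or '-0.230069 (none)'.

l₃=3 ∉ [4,6] — triangle fails ⇒ I = 0

0.000000 (triangle)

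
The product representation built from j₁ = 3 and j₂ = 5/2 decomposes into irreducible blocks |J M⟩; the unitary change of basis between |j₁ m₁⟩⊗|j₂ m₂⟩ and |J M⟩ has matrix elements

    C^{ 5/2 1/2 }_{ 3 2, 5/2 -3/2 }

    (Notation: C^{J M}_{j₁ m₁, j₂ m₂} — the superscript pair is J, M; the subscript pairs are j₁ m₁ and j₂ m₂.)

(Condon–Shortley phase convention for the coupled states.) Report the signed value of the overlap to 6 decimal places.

triangle: 3!×3!×2!/9! = 72/362880
(j±m)!: 5!×1!×1!×4!×3!×2! = 34560
prefactor² = (2J+1)×Δ×N² = 288/7
  k=0: +1/(0!×3!×1!×1!×2!×1!) = 1/12
  k=1: −1/(1!×2!×0!×0!×3!×2!) = -1/24
Σ = 1/24  ⇒  CG² = 288/7×(1/24)² = 1/14
CG = +√(1/14) = +0.267261

+√(1/14) = +0.267261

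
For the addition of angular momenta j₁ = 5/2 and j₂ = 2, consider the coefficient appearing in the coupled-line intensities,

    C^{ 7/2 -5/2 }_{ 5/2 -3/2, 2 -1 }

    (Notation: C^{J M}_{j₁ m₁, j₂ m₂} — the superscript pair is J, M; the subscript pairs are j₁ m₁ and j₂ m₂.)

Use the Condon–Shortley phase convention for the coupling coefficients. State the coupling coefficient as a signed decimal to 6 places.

√[8·1!4!3!/9! · 1!4!1!3!1!6!] = √(2304/7)
  +(−1)^0/∏(0,1,4,1,0,2)! = 1/48  (running 1/48)
  +(−1)^1/∏(1,0,3,0,1,3)! = -1/36  (running -1/144)
⟨..|..⟩ = √(2304/7)·(-1/144) = -0.125988

-0.125988  (= −√(1/63))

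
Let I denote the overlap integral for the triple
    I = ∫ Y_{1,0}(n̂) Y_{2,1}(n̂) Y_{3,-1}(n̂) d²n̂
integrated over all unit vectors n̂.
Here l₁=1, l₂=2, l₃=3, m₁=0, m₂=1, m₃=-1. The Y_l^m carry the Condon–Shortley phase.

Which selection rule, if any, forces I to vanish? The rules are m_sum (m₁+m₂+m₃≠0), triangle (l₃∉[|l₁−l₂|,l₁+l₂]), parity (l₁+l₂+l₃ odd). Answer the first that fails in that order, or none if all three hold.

none

azimuthal sum: 0 + 1 − 1 = 0  ✓
1 ≤ 3 ≤ 3 (triangle on l)  ✓
L = 1 + 2 + 3 = 6 (even)  ✓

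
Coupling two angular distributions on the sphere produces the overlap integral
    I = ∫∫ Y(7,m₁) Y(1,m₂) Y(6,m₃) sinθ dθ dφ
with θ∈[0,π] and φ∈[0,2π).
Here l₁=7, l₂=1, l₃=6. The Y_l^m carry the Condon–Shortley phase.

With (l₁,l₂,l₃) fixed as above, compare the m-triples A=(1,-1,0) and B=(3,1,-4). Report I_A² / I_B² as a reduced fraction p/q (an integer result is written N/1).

Shared (l₁,l₂,l₃)=(7,1,6): N and (l;000)² cancel in I_A²/I_B².
A: Δ = 2!·12!·0!/15! = 1/1365; Racah Σ t=0..0: t=0:+1/1036800 = 1/1036800; ⇒ 3j(7 1 6; 1 -1 0)² = 4/195, sgn +1
B: Δ = 2!·12!·0!/15! = 1/1365; Racah Σ t=2..2: t=2:+1/14515200 = 1/14515200; ⇒ 3j(7 1 6; 3 1 -4)² = 2/455, sgn +1
I_A²/I_B² = (4/195)/(2/455) = 14/3

14/3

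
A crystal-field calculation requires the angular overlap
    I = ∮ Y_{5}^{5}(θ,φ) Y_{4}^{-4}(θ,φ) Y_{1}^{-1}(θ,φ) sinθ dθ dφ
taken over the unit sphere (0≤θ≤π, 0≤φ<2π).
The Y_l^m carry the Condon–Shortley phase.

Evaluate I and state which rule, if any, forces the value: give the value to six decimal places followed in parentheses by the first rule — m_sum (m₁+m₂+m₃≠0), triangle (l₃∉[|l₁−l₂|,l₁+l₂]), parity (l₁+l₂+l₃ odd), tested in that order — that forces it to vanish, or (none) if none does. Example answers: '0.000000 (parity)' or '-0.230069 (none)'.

-0.329416 (none)

m-sum 0 ✓  L=10 even ✓  1≤1≤9 ✓
Π(2lᵢ+1) = 11×9×3 = 297
triangle coeff Δ(5,4,1) = 1/495
Σ_t [4,4]: t=4:+1/576 = 1/576
(3j)²=5/99 [(5 4 1; 0 0 0)], sign=-1
Σ_t [0,0]: t=0:+1/80640 = 1/80640
(3j)²=1/11 [(5 4 1; 5 -4 -1)], sign=+1
⇒ 4πI² = 15/11
I = (-1)√(15/11/(4π)) = -0.32941575
No selection rule forces the value: the integral is nonzero (none).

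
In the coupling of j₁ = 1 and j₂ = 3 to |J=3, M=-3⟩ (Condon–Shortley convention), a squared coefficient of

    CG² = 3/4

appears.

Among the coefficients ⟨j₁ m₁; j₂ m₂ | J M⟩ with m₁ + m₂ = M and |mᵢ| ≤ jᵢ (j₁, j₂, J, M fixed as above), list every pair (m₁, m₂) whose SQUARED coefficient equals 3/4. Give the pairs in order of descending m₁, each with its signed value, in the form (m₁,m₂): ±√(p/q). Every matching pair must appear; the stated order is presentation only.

(0,-3): +√(3/4)

Admissible pairs with m₁+m₂ = M = -3: (-1,-2), (0,-3)
  (m₁,m₂)=(0,-3): CG² = 3/4, CG = +√(3/4)   ← matches the target
  (m₁,m₂)=(-1,-2): CG² = 1/4, CG = −√(1/4)
Pairs with CG² = 3/4: (0,-3): +√(3/4)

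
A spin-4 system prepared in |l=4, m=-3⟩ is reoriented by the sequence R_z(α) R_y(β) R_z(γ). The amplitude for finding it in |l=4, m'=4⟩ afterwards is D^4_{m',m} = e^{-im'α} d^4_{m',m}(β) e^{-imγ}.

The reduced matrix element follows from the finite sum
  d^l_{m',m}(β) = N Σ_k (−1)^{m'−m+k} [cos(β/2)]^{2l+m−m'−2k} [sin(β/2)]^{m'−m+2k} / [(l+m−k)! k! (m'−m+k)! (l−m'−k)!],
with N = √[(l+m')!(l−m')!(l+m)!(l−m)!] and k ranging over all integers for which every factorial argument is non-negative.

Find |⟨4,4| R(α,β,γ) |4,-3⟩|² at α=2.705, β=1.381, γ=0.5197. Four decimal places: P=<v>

P=0.0086

D^4_{4,-3}(2.7050,1.3810,0.5197) = e^{-i·4·2.7050}·d^4_{4,-3}(1.3810)·e^{-i·-3·0.5197}. Compute d first:
c=cos(1.381000/2)=0.770928, s=sin(1.381000/2)=0.636923; N=√[40320·1·1·5040]=14255.272709
The bounds max(0,m−m')=0 and min(l+m,l−m')=0 give 1 term
  k=0: (−1)^7·14255.2727/(5040)·0.7709^1·0.6369^7 = -0.092718
d^4_{4,-3}(1.3810) = -0.092718
|D^4_{4,-3}|² = |d^4_{4,-3}(β)|² = (-0.092718)² = 0.008597 (the z-rotation phases have unit modulus)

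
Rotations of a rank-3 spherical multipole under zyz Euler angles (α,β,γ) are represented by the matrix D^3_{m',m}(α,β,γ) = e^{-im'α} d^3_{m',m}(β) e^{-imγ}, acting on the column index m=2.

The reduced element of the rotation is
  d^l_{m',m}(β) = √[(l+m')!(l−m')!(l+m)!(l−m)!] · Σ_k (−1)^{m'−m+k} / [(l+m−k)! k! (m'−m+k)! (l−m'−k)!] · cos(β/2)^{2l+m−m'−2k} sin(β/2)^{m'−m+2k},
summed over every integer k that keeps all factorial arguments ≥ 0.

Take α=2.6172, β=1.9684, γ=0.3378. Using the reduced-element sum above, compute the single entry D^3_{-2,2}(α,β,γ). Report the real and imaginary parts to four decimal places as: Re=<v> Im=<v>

Split into d^3_{-2,2}(β=1.9684) × two z-phases.
Half-angle: c=0.553530, s=0.832830. N=√(1·120·120·1)=120.000000
Admissible k: 4..5 (factorial args all ≥0)
  k=4: (−1)^0·120.0000/(24)·0.5535^2·0.8328^4 = +0.737015
  k=5: (−1)^1·120.0000/(120)·0.5535^0·0.8328^6 = -0.333685
d^3_{-2,2}(1.9684) = +0.737015 -0.333685 = +0.403330
Phases: e^{-i·(-2)·2.6172}=+0.498624-0.866818i, e^{-i·(2)·0.3378}=+0.780332-0.625366i ⇒ D=-0.061704-0.398582i

Re=-0.0617 Im=-0.3986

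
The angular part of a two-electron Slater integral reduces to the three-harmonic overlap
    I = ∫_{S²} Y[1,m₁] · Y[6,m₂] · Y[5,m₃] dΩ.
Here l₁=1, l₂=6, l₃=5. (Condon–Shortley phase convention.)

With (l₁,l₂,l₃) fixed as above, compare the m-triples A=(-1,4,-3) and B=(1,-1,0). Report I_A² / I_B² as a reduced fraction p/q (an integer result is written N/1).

15/7

Shared (l₁,l₂,l₃)=(1,6,5): N and (l;000)² cancel in I_A²/I_B².
A: Δ = 2!·0!·10!/13! = 1/858; Racah Σ t=2..2: t=2:+1/161280 = 1/161280; ⇒ 3j(1 6 5; -1 4 -3)² = 15/286, sgn +1
B: Δ = 2!·0!·10!/13! = 1/858; Racah Σ t=0..0: t=0:+1/28800 = 1/28800; ⇒ 3j(1 6 5; 1 -1 0)² = 7/286, sgn -1
I_A²/I_B² = (15/286)/(7/286) = 15/7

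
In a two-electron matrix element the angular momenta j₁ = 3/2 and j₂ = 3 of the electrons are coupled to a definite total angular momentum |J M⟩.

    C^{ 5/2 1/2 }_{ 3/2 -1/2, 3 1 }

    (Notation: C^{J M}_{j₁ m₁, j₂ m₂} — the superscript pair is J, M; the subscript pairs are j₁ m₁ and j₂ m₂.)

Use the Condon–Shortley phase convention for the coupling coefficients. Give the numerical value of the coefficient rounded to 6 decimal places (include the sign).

j₁+j₂−J=2  J+j₁−j₂=1  J−j₁+j₂=4  j₁+j₂+J+1=8
(j₁±m₁, j₂±m₂, J±M) = (1,2,4,2,3,2)
P² = 288/35
sum k=1..2:
  [1] −1/6 = -1/6
  [2] +1/8 = 1/8
S = -1/24
C² = P²·S² = 1/70 ; C = -0.119523

−√(1/70) = -0.119523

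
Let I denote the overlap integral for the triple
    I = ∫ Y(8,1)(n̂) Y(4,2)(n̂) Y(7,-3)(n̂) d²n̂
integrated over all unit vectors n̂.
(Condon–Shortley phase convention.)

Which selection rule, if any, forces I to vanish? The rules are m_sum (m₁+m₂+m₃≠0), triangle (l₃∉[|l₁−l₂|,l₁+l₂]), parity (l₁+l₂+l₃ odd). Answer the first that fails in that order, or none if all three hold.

parity

azimuthal sum: 1 + 2 − 3 = 0  ✓
4 ≤ 7 ≤ 12 (triangle on l)  ✓
L = 8 + 4 + 7 = 19 (odd)  ✗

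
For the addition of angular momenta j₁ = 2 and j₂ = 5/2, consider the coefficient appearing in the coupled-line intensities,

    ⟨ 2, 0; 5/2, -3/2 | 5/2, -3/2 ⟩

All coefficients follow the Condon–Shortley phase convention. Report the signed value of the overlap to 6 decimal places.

j₁+j₂−J=2  J+j₁−j₂=2  J−j₁+j₂=3  j₁+j₂+J+1=8
(j₁±m₁, j₂±m₂, J±M) = (2,2,1,4,1,4)
P² = 288/35
sum k=0..1:
  [0] +1/8 = 1/8
  [1] −1/6 = -1/6
S = -1/24
C² = P²·S² = 1/70 ; C = -0.119523

−√(1/70) = -0.119523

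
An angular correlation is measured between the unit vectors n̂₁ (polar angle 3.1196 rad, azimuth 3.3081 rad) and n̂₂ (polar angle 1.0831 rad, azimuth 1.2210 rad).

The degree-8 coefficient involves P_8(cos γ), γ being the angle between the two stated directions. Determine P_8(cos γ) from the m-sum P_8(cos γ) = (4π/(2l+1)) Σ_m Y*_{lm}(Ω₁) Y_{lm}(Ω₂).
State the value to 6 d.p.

Summing Y*_{l m}(θ₁,φ₁)·Y_{l m}(θ₂,φ₂) over m ∈ [−8, 8]; prefactor 4π/(2·8+1) = 0.739198:
  [-8]  conj(Y_{8,-8})(Ω₁) = (0.000000, 0.000000) ; Y_{8,-8}(Ω₂) = (-0.180047, 0.064343) ; Δ = (-0.000000, -0.000000)
  [-7]  conj(Y_{8,-7})(Ω₁) = (0.000000, 0.000000) ; Y_{8,-7}(Ω₂) = (-0.259169, -0.312093) ; Δ = (0.000000, -0.000000)
  [-6]  conj(Y_{8,-6})(Ω₁) = (0.000000, 0.000000) ; Y_{8,-6}(Ω₂) = (0.206747, -0.354498) ; Δ = (0.000000, -0.000000)
  [-5]  conj(Y_{8,-5})(Ω₁) = (0.000000, 0.000000) ; Y_{8,-5}(Ω₂) = (0.059256, 0.010672) ; Δ = (0.000000, 0.000000)
  [-4]  conj(Y_{8,-4})(Ω₁) = (0.000002, 0.000002) ; Y_{8,-4}(Ω₂) = (-0.055420, -0.319762) ; Δ = (0.000000, -0.000001)
  [-3]  conj(Y_{8,-3})(Ω₁) = (0.000130, 0.000071) ; Y_{8,-3}(Ω₂) = (0.202765, -0.116475) ; Δ = (0.000035, -0.000001)
  [-2]  conj(Y_{8,-2})(Ω₁) = (0.004705, 0.001627) ; Y_{8,-2}(Ω₂) = (-0.166655, -0.140256) ; Δ = (-0.000556, -0.000931)
  [-1]  conj(Y_{8,-1})(Ω₁) = (0.106564, 0.017910) ; Y_{8,-1}(Ω₂) = (0.096745, -0.265201) ; Δ = (0.015059, -0.026528)
  [+0]  conj(Y_{8,0})(Ω₁) = (1.153002, -0.000000) ; Y_{8,0}(Ω₂) = (-0.179480, 0.000000) ; Δ = (-0.206941, 0.000000)
  [+1]  conj(Y_{8,1})(Ω₁) = (-0.106564, 0.017910) ; Y_{8,1}(Ω₂) = (-0.096745, -0.265201) ; Δ = (0.015059, 0.026528)
  [+2]  conj(Y_{8,2})(Ω₁) = (0.004705, -0.001627) ; Y_{8,2}(Ω₂) = (-0.166655, 0.140256) ; Δ = (-0.000556, 0.000931)
  [+3]  conj(Y_{8,3})(Ω₁) = (-0.000130, 0.000071) ; Y_{8,3}(Ω₂) = (-0.202765, -0.116475) ; Δ = (0.000035, 0.000001)
  [+4]  conj(Y_{8,4})(Ω₁) = (0.000002, -0.000002) ; Y_{8,4}(Ω₂) = (-0.055420, 0.319762) ; Δ = (0.000000, 0.000001)
  [+5]  conj(Y_{8,5})(Ω₁) = (-0.000000, 0.000000) ; Y_{8,5}(Ω₂) = (-0.059256, 0.010672) ; Δ = (0.000000, -0.000000)
  [+6]  conj(Y_{8,6})(Ω₁) = (0.000000, -0.000000) ; Y_{8,6}(Ω₂) = (0.206747, 0.354498) ; Δ = (0.000000, 0.000000)
  [+7]  conj(Y_{8,7})(Ω₁) = (-0.000000, 0.000000) ; Y_{8,7}(Ω₂) = (0.259169, -0.312093) ; Δ = (0.000000, 0.000000)
  [+8]  conj(Y_{8,8})(Ω₁) = (0.000000, -0.000000) ; Y_{8,8}(Ω₂) = (-0.180047, -0.064343) ; Δ = (-0.000000, 0.000000)
Accumulated sum (-0.177864, 0.000000); after 4π/(2l+1) scaling, (-0.131476, 0.000000) ⇒ P_8 = -0.131476

-0.131476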